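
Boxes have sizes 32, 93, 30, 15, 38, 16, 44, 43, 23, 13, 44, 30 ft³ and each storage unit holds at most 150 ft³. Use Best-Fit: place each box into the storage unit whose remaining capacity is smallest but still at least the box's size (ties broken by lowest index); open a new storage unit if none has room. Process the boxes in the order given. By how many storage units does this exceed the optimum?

Best-Fit: [32,93,15] [30,38,16,44,13] [43,23,44,30] → 3 storage units.
Total size 421 ft³; any packing needs at least ⌈421/150⌉ = 3 storage units.
So 3 is already optimal.

0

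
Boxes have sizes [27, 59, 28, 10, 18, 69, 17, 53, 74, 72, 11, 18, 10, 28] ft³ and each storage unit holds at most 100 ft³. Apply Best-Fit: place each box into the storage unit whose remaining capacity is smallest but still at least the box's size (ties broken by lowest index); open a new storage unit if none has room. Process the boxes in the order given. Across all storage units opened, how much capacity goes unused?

106

27 ft³ → storage unit 1 (remaining 73 ft³)
59 ft³ → storage unit 1 (remaining 14 ft³)
28 ft³ → storage unit 2 (remaining 72 ft³)
10 ft³ → storage unit 1 (remaining 4 ft³)
18 ft³ → storage unit 2 (remaining 54 ft³)
69 ft³ → storage unit 3 (remaining 31 ft³)
17 ft³ → storage unit 3 (remaining 14 ft³)
53 ft³ → storage unit 2 (remaining 1 ft³)
74 ft³ → storage unit 4 (remaining 26 ft³)
72 ft³ → storage unit 5 (remaining 28 ft³)
11 ft³ → storage unit 3 (remaining 3 ft³)
18 ft³ → storage unit 4 (remaining 8 ft³)
10 ft³ → storage unit 5 (remaining 18 ft³)
28 ft³ → storage unit 6 (remaining 72 ft³)
6 storage units × 100 ft³ = 600 ft³; used 494 ft³; unused 106 ft³.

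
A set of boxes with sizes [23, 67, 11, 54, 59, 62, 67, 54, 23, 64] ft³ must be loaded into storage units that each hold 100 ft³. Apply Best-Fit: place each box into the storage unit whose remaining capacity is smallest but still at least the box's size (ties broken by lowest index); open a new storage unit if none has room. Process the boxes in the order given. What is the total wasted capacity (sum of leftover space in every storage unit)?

216

storage unit 1: place 23 ft³, 77 ft³ left
storage unit 1: place 67 ft³, 10 ft³ left
storage unit 2: place 11 ft³, 89 ft³ left
storage unit 2: place 54 ft³, 35 ft³ left
storage unit 3: place 59 ft³, 41 ft³ left
storage unit 4: place 62 ft³, 38 ft³ left
storage unit 5: place 67 ft³, 33 ft³ left
storage unit 6: place 54 ft³, 46 ft³ left
storage unit 5: place 23 ft³, 10 ft³ left
storage unit 7: place 64 ft³, 36 ft³ left
7 storage units × 100 ft³ = 700 ft³; used 484 ft³; unused 216 ft³.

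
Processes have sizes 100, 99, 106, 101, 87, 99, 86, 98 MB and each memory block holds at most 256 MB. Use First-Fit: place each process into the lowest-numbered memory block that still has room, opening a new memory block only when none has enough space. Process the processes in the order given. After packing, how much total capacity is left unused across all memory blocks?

memory block 1: place 100 MB, 156 MB left
memory block 1: place 99 MB, 57 MB left
memory block 2: place 106 MB, 150 MB left
memory block 2: place 101 MB, 49 MB left
memory block 3: place 87 MB, 169 MB left
memory block 3: place 99 MB, 70 MB left
memory block 4: place 86 MB, 170 MB left
memory block 4: place 98 MB, 72 MB left
4 memory blocks × 256 MB = 1024 MB; used 776 MB; unused 248 MB.

248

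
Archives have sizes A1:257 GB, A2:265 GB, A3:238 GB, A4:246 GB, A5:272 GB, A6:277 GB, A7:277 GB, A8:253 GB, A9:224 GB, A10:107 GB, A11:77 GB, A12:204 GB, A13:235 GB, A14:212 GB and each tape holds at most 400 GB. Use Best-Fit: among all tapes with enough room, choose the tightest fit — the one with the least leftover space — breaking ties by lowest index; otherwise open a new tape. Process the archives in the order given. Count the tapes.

A1 (257 GB) → tape 1 (remaining 143 GB)
A2 (265 GB) → tape 2 (remaining 135 GB)
A3 (238 GB) → tape 3 (remaining 162 GB)
A4 (246 GB) → tape 4 (remaining 154 GB)
A5 (272 GB) → tape 5 (remaining 128 GB)
A6 (277 GB) → tape 6 (remaining 123 GB)
A7 (277 GB) → tape 7 (remaining 123 GB)
A8 (253 GB) → tape 8 (remaining 147 GB)
A9 (224 GB) → tape 9 (remaining 176 GB)
A10 (107 GB) → tape 6 (remaining 16 GB)
A11 (77 GB) → tape 7 (remaining 46 GB)
A12 (204 GB) → tape 10 (remaining 196 GB)
A13 (235 GB) → tape 11 (remaining 165 GB)
A14 (212 GB) → tape 12 (remaining 188 GB)
Final tapes: [257] [265] [238] [246] [272] [277,107] [277,77] [253] [224] [204] [235] [212].

12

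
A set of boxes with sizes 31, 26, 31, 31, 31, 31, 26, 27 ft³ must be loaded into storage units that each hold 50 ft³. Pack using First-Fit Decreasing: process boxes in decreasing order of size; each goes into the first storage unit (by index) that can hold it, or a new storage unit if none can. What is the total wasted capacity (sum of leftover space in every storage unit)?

166

Sorted descending: 31, 31, 31, 31, 31, 27, 26, 26.
31 ft³ → storage unit 1 (remaining 19 ft³)
31 ft³ → storage unit 2 (remaining 19 ft³)
31 ft³ → storage unit 3 (remaining 19 ft³)
31 ft³ → storage unit 4 (remaining 19 ft³)
31 ft³ → storage unit 5 (remaining 19 ft³)
27 ft³ → storage unit 6 (remaining 23 ft³)
26 ft³ → storage unit 7 (remaining 24 ft³)
26 ft³ → storage unit 8 (remaining 24 ft³)
8 storage units × 50 ft³ = 400 ft³; used 234 ft³; unused 166 ft³.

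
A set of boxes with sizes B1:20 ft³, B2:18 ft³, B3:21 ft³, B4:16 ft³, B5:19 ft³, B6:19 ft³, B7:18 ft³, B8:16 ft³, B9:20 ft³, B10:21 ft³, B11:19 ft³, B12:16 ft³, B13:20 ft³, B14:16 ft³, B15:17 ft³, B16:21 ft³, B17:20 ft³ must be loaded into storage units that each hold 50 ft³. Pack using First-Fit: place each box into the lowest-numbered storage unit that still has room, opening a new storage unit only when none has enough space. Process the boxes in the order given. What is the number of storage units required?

Put B1 (20 ft³) in storage unit 1; 30 ft³ remain.
Put B2 (18 ft³) in storage unit 1; 12 ft³ remain.
Put B3 (21 ft³) in storage unit 2; 29 ft³ remain.
Put B4 (16 ft³) in storage unit 2; 13 ft³ remain.
Put B5 (19 ft³) in storage unit 3; 31 ft³ remain.
Put B6 (19 ft³) in storage unit 3; 12 ft³ remain.
Put B7 (18 ft³) in storage unit 4; 32 ft³ remain.
Put B8 (16 ft³) in storage unit 4; 16 ft³ remain.
Put B9 (20 ft³) in storage unit 5; 30 ft³ remain.
Put B10 (21 ft³) in storage unit 5; 9 ft³ remain.
Put B11 (19 ft³) in storage unit 6; 31 ft³ remain.
Put B12 (16 ft³) in storage unit 4; 0 ft³ remain.
Put B13 (20 ft³) in storage unit 6; 11 ft³ remain.
Put B14 (16 ft³) in storage unit 7; 34 ft³ remain.
Put B15 (17 ft³) in storage unit 7; 17 ft³ remain.
Put B16 (21 ft³) in storage unit 8; 29 ft³ remain.
Put B17 (20 ft³) in storage unit 8; 9 ft³ remain.

8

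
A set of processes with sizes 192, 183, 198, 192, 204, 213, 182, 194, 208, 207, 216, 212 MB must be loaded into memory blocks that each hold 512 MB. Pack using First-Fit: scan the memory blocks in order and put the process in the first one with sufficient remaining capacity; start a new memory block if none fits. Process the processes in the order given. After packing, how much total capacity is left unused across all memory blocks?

memory block 1: place 192 MB, 320 MB left
memory block 1: place 183 MB, 137 MB left
memory block 2: place 198 MB, 314 MB left
memory block 2: place 192 MB, 122 MB left
memory block 3: place 204 MB, 308 MB left
memory block 3: place 213 MB, 95 MB left
memory block 4: place 182 MB, 330 MB left
memory block 4: place 194 MB, 136 MB left
memory block 5: place 208 MB, 304 MB left
memory block 5: place 207 MB, 97 MB left
memory block 6: place 216 MB, 296 MB left
memory block 6: place 212 MB, 84 MB left
6 memory blocks × 512 MB = 3072 MB; used 2401 MB; unused 671 MB.

671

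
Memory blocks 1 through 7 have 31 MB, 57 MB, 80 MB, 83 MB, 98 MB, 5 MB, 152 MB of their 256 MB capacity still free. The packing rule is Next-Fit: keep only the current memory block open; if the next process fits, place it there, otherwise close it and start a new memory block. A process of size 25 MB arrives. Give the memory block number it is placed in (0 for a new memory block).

7

Next-Fit only looks at memory block 7, which has 152 MB free.
25 MB fits there.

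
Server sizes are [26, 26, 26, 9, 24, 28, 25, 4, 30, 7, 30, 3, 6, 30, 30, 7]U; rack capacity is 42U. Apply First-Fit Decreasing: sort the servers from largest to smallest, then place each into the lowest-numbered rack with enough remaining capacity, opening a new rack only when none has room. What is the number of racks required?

Sorted descending: 30, 30, 30, 30, 28, 26, 26, 26, 25, 24, 9, 7, 7, 6, 4, 3.
rack 1: place 30U, 12U left
rack 2: place 30U, 12U left
rack 3: place 30U, 12U left
rack 4: place 30U, 12U left
rack 5: place 28U, 14U left
rack 6: place 26U, 16U left
rack 7: place 26U, 16U left
rack 8: place 26U, 16U left
rack 9: place 25U, 17U left
rack 10: place 24U, 18U left
rack 1: place 9U, 3U left
rack 2: place 7U, 5U left
rack 3: place 7U, 5U left
rack 4: place 6U, 6U left
rack 2: place 4U, 1U left
rack 1: place 3U, 0U left

10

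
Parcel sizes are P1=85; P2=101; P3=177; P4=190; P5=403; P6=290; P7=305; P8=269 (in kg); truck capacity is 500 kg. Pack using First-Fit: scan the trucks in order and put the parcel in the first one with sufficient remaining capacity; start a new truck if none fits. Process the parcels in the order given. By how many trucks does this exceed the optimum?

1

First-Fit: [85,101,177] [190,290] [403] [305] [269] → 5 trucks.
Total size 1820 kg; any packing needs at least ⌈1820/500⌉ = 4 trucks.
An optimal packing achieves that bound: [403,85] [305,190] [290,177] [269,101] → 4 trucks.
Excess: 5 − 4 = 1.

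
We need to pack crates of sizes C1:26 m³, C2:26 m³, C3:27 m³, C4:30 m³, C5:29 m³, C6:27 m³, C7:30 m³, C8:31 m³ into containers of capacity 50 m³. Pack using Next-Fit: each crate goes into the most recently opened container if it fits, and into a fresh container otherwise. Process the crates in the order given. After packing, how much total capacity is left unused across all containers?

174

container 1: place C1 (26 m³), 24 m³ left
container 2: place C2 (26 m³), 24 m³ left
container 3: place C3 (27 m³), 23 m³ left
container 4: place C4 (30 m³), 20 m³ left
container 5: place C5 (29 m³), 21 m³ left
container 6: place C6 (27 m³), 23 m³ left
container 7: place C7 (30 m³), 20 m³ left
container 8: place C8 (31 m³), 19 m³ left
8 containers × 50 m³ = 400 m³; used 226 m³; unused 174 m³.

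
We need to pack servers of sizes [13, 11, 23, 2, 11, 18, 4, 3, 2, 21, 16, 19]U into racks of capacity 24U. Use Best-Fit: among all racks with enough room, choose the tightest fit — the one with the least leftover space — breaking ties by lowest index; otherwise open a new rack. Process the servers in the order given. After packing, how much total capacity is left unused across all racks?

25

rack 1: place 13U, 11U left
rack 1: place 11U, 0U left
rack 2: place 23U, 1U left
rack 3: place 2U, 22U left
rack 3: place 11U, 11U left
rack 4: place 18U, 6U left
rack 4: place 4U, 2U left
rack 3: place 3U, 8U left
rack 4: place 2U, 0U left
rack 5: place 21U, 3U left
rack 6: place 16U, 8U left
rack 7: place 19U, 5U left
7 racks × 24U = 168U; used 143U; unused 25U.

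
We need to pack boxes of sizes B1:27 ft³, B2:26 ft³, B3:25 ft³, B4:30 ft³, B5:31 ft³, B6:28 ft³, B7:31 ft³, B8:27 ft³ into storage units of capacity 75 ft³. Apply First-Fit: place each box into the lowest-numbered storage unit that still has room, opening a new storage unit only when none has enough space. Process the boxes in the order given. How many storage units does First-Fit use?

4 storage units

Put B1 (27 ft³) in storage unit 1; 48 ft³ remain.
Put B2 (26 ft³) in storage unit 1; 22 ft³ remain.
Put B3 (25 ft³) in storage unit 2; 50 ft³ remain.
Put B4 (30 ft³) in storage unit 2; 20 ft³ remain.
Put B5 (31 ft³) in storage unit 3; 44 ft³ remain.
Put B6 (28 ft³) in storage unit 3; 16 ft³ remain.
Put B7 (31 ft³) in storage unit 4; 44 ft³ remain.
Put B8 (27 ft³) in storage unit 4; 17 ft³ remain.
Final storage units: [27,26] [25,30] [31,28] [31,27].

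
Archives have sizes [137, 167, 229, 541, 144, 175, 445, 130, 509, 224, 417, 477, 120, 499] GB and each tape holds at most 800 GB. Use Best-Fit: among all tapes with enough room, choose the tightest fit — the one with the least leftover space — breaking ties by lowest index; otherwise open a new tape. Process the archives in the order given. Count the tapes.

137 GB → tape 1 (remaining 663 GB)
167 GB → tape 1 (remaining 496 GB)
229 GB → tape 1 (remaining 267 GB)
541 GB → tape 2 (remaining 259 GB)
144 GB → tape 2 (remaining 115 GB)
175 GB → tape 1 (remaining 92 GB)
445 GB → tape 3 (remaining 355 GB)
130 GB → tape 3 (remaining 225 GB)
509 GB → tape 4 (remaining 291 GB)
224 GB → tape 3 (remaining 1 GB)
417 GB → tape 5 (remaining 383 GB)
477 GB → tape 6 (remaining 323 GB)
120 GB → tape 4 (remaining 171 GB)
499 GB → tape 7 (remaining 301 GB)
Final tapes: [137,167,229,175] [541,144] [445,130,224] [509,120] [417] [477] [499].

7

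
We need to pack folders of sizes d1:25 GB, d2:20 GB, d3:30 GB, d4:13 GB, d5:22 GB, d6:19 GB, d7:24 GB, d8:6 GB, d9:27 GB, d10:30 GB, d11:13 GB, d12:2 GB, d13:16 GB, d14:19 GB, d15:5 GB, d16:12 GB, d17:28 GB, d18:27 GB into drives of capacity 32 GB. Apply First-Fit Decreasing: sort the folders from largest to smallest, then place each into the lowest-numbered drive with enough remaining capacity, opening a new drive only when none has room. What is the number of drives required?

12 drives

Sorted descending: 30, 30, 28, 27, 27, 25, 24, 22, 20, 19, 19, 16, 13, 13, 12, 6, 5, 2.
Put 30 GB in drive 1; 2 GB remain.
Put 30 GB in drive 2; 2 GB remain.
Put 28 GB in drive 3; 4 GB remain.
Put 27 GB in drive 4; 5 GB remain.
Put 27 GB in drive 5; 5 GB remain.
Put 25 GB in drive 6; 7 GB remain.
Put 24 GB in drive 7; 8 GB remain.
Put 22 GB in drive 8; 10 GB remain.
Put 20 GB in drive 9; 12 GB remain.
Put 19 GB in drive 10; 13 GB remain.
Put 19 GB in drive 11; 13 GB remain.
Put 16 GB in drive 12; 16 GB remain.
Put 13 GB in drive 10; 0 GB remain.
Put 13 GB in drive 11; 0 GB remain.
Put 12 GB in drive 9; 0 GB remain.
Put 6 GB in drive 6; 1 GB remain.
Put 5 GB in drive 4; 0 GB remain.
Put 2 GB in drive 1; 0 GB remain.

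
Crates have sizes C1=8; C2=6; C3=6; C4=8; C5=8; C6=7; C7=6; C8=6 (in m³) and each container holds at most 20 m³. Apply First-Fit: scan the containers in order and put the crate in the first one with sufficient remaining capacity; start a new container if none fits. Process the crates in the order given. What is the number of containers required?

3 containers

container 1: place C1 (8 m³), 12 m³ left
container 1: place C2 (6 m³), 6 m³ left
container 1: place C3 (6 m³), 0 m³ left
container 2: place C4 (8 m³), 12 m³ left
container 2: place C5 (8 m³), 4 m³ left
container 3: place C6 (7 m³), 13 m³ left
container 3: place C7 (6 m³), 7 m³ left
container 3: place C8 (6 m³), 1 m³ left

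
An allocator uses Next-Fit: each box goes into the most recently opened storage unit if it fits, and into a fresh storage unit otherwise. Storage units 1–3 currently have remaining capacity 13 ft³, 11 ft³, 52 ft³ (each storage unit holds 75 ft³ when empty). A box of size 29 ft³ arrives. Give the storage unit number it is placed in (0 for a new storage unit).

3

Next-Fit only looks at storage unit 3, which has 52 ft³ free.
29 ft³ fits there.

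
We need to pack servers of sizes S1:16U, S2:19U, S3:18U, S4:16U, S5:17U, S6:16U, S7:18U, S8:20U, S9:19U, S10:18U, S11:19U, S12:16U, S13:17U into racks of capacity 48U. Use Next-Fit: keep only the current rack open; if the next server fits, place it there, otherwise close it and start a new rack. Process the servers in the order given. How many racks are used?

S1 (16U) → rack 1 (remaining 32U)
S2 (19U) → rack 1 (remaining 13U)
S3 (18U) → rack 2 (remaining 30U)
S4 (16U) → rack 2 (remaining 14U)
S5 (17U) → rack 3 (remaining 31U)
S6 (16U) → rack 3 (remaining 15U)
S7 (18U) → rack 4 (remaining 30U)
S8 (20U) → rack 4 (remaining 10U)
S9 (19U) → rack 5 (remaining 29U)
S10 (18U) → rack 5 (remaining 11U)
S11 (19U) → rack 6 (remaining 29U)
S12 (16U) → rack 6 (remaining 13U)
S13 (17U) → rack 7 (remaining 31U)

7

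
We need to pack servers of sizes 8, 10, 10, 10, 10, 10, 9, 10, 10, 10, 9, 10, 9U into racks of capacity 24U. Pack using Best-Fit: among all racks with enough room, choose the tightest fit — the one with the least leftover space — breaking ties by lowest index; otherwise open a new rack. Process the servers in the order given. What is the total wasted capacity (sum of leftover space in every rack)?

43

rack 1: place 8U, 16U left
rack 1: place 10U, 6U left
rack 2: place 10U, 14U left
rack 2: place 10U, 4U left
rack 3: place 10U, 14U left
rack 3: place 10U, 4U left
rack 4: place 9U, 15U left
rack 4: place 10U, 5U left
rack 5: place 10U, 14U left
rack 5: place 10U, 4U left
rack 6: place 9U, 15U left
rack 6: place 10U, 5U left
rack 7: place 9U, 15U left
7 racks × 24U = 168U; used 125U; unused 43U.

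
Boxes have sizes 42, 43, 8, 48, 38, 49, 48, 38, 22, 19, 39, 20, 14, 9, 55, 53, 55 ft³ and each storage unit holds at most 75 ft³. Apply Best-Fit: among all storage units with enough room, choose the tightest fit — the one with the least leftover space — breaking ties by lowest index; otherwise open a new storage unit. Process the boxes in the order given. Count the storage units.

11 storage units

Put 42 ft³ in storage unit 1; 33 ft³ remain.
Put 43 ft³ in storage unit 2; 32 ft³ remain.
Put 8 ft³ in storage unit 2; 24 ft³ remain.
Put 48 ft³ in storage unit 3; 27 ft³ remain.
Put 38 ft³ in storage unit 4; 37 ft³ remain.
Put 49 ft³ in storage unit 5; 26 ft³ remain.
Put 48 ft³ in storage unit 6; 27 ft³ remain.
Put 38 ft³ in storage unit 7; 37 ft³ remain.
Put 22 ft³ in storage unit 2; 2 ft³ remain.
Put 19 ft³ in storage unit 5; 7 ft³ remain.
Put 39 ft³ in storage unit 8; 36 ft³ remain.
Put 20 ft³ in storage unit 3; 7 ft³ remain.
Put 14 ft³ in storage unit 6; 13 ft³ remain.
Put 9 ft³ in storage unit 6; 4 ft³ remain.
Put 55 ft³ in storage unit 9; 20 ft³ remain.
Put 53 ft³ in storage unit 10; 22 ft³ remain.
Put 55 ft³ in storage unit 11; 20 ft³ remain.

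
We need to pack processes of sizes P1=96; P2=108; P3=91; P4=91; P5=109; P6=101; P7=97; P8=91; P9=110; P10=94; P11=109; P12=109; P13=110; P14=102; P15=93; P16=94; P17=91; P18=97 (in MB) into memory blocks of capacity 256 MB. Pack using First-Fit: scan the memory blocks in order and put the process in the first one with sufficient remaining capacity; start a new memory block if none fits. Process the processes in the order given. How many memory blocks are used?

memory block 1: place P1 (96 MB), 160 MB left
memory block 1: place P2 (108 MB), 52 MB left
memory block 2: place P3 (91 MB), 165 MB left
memory block 2: place P4 (91 MB), 74 MB left
memory block 3: place P5 (109 MB), 147 MB left
memory block 3: place P6 (101 MB), 46 MB left
memory block 4: place P7 (97 MB), 159 MB left
memory block 4: place P8 (91 MB), 68 MB left
memory block 5: place P9 (110 MB), 146 MB left
memory block 5: place P10 (94 MB), 52 MB left
memory block 6: place P11 (109 MB), 147 MB left
memory block 6: place P12 (109 MB), 38 MB left
memory block 7: place P13 (110 MB), 146 MB left
memory block 7: place P14 (102 MB), 44 MB left
memory block 8: place P15 (93 MB), 163 MB left
memory block 8: place P16 (94 MB), 69 MB left
memory block 9: place P17 (91 MB), 165 MB left
memory block 9: place P18 (97 MB), 68 MB left
Final memory blocks: [96,108] [91,91] [109,101] [97,91] [110,94] [109,109] [110,102] [93,94] [91,97].

9 memory blocks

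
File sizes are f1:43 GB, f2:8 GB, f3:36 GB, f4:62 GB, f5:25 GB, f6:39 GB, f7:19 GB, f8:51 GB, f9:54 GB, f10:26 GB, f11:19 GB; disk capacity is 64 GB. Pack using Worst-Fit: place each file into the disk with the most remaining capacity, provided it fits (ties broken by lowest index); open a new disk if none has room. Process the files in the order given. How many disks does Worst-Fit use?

7

f1 (43 GB) → disk 1 (remaining 21 GB)
f2 (8 GB) → disk 1 (remaining 13 GB)
f3 (36 GB) → disk 2 (remaining 28 GB)
f4 (62 GB) → disk 3 (remaining 2 GB)
f5 (25 GB) → disk 2 (remaining 3 GB)
f6 (39 GB) → disk 4 (remaining 25 GB)
f7 (19 GB) → disk 4 (remaining 6 GB)
f8 (51 GB) → disk 5 (remaining 13 GB)
f9 (54 GB) → disk 6 (remaining 10 GB)
f10 (26 GB) → disk 7 (remaining 38 GB)
f11 (19 GB) → disk 7 (remaining 19 GB)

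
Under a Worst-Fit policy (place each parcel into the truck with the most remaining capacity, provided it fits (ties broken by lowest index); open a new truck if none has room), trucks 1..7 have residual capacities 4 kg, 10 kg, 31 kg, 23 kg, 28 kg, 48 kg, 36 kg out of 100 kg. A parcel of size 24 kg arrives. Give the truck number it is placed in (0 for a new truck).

Trucks with room: truck 3 (31 kg), truck 5 (28 kg), truck 6 (48 kg), truck 7 (36 kg).
Most room is truck 6 with 48 kg free.

6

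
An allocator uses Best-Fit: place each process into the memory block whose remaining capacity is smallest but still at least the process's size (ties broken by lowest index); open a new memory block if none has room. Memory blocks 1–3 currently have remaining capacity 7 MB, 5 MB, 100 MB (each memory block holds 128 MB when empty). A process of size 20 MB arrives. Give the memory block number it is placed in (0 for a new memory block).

3

Memory blocks with room: memory block 3 (100 MB).
Tightest fit is memory block 3 with 100 MB free.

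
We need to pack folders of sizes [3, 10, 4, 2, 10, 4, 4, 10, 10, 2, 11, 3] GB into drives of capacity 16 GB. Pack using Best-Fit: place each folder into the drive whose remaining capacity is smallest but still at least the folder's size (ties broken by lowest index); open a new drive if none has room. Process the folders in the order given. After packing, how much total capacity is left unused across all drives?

3 GB → drive 1 (remaining 13 GB)
10 GB → drive 1 (remaining 3 GB)
4 GB → drive 2 (remaining 12 GB)
2 GB → drive 1 (remaining 1 GB)
10 GB → drive 2 (remaining 2 GB)
4 GB → drive 3 (remaining 12 GB)
4 GB → drive 3 (remaining 8 GB)
10 GB → drive 4 (remaining 6 GB)
10 GB → drive 5 (remaining 6 GB)
2 GB → drive 2 (remaining 0 GB)
11 GB → drive 6 (remaining 5 GB)
3 GB → drive 6 (remaining 2 GB)
6 drives × 16 GB = 96 GB; used 73 GB; unused 23 GB.

23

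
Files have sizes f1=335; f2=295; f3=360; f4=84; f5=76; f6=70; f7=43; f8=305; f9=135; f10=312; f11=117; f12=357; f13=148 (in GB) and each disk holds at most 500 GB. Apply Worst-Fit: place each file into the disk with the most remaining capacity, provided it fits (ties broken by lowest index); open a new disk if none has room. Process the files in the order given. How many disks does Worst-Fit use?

7

Put f1 (335 GB) in disk 1; 165 GB remain.
Put f2 (295 GB) in disk 2; 205 GB remain.
Put f3 (360 GB) in disk 3; 140 GB remain.
Put f4 (84 GB) in disk 2; 121 GB remain.
Put f5 (76 GB) in disk 1; 89 GB remain.
Put f6 (70 GB) in disk 3; 70 GB remain.
Put f7 (43 GB) in disk 2; 78 GB remain.
Put f8 (305 GB) in disk 4; 195 GB remain.
Put f9 (135 GB) in disk 4; 60 GB remain.
Put f10 (312 GB) in disk 5; 188 GB remain.
Put f11 (117 GB) in disk 5; 71 GB remain.
Put f12 (357 GB) in disk 6; 143 GB remain.
Put f13 (148 GB) in disk 7; 352 GB remain.
Final disks: [335,76] [295,84,43] [360,70] [305,135] [312,117] [357] [148].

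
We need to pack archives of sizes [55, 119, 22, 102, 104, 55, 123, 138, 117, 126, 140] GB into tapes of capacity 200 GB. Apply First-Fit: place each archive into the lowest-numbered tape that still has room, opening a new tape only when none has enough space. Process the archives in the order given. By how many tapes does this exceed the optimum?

First-Fit: [55,119,22] [102,55] [104] [123] [138] [117] [126] [140] → 8 tapes.
8 archives exceed 100 GB (half the capacity), and no two of those can share a tape, so at least 8 tapes are needed.
So 8 is already optimal.

0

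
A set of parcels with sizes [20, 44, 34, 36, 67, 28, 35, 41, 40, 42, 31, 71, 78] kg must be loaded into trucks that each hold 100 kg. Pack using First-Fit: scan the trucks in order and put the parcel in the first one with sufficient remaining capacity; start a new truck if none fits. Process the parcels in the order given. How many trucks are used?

7

20 kg → truck 1 (remaining 80 kg)
44 kg → truck 1 (remaining 36 kg)
34 kg → truck 1 (remaining 2 kg)
36 kg → truck 2 (remaining 64 kg)
67 kg → truck 3 (remaining 33 kg)
28 kg → truck 2 (remaining 36 kg)
35 kg → truck 2 (remaining 1 kg)
41 kg → truck 4 (remaining 59 kg)
40 kg → truck 4 (remaining 19 kg)
42 kg → truck 5 (remaining 58 kg)
31 kg → truck 3 (remaining 2 kg)
71 kg → truck 6 (remaining 29 kg)
78 kg → truck 7 (remaining 22 kg)
Final trucks: [20,44,34] [36,28,35] [67,31] [41,40] [42] [71] [78].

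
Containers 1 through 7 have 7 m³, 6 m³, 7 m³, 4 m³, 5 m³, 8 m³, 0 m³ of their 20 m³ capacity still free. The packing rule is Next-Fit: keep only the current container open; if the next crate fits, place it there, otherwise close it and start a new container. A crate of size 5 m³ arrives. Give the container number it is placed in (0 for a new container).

0

Next-Fit only looks at container 7, which has 0 m³ free.
5 m³ does not fit, so a new container is opened.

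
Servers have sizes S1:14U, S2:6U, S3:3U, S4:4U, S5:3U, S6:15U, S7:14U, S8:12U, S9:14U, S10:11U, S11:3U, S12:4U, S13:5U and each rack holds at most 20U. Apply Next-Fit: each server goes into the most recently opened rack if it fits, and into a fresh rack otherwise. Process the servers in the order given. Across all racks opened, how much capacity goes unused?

52

S1 (14U) → rack 1 (remaining 6U)
S2 (6U) → rack 1 (remaining 0U)
S3 (3U) → rack 2 (remaining 17U)
S4 (4U) → rack 2 (remaining 13U)
S5 (3U) → rack 2 (remaining 10U)
S6 (15U) → rack 3 (remaining 5U)
S7 (14U) → rack 4 (remaining 6U)
S8 (12U) → rack 5 (remaining 8U)
S9 (14U) → rack 6 (remaining 6U)
S10 (11U) → rack 7 (remaining 9U)
S11 (3U) → rack 7 (remaining 6U)
S12 (4U) → rack 7 (remaining 2U)
S13 (5U) → rack 8 (remaining 15U)
8 racks × 20U = 160U; used 108U; unused 52U.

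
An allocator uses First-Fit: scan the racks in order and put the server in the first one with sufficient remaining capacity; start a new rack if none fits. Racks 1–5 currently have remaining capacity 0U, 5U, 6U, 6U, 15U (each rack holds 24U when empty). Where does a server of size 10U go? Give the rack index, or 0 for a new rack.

5

Racks with room: rack 5 (15U).
The first with room is rack 5.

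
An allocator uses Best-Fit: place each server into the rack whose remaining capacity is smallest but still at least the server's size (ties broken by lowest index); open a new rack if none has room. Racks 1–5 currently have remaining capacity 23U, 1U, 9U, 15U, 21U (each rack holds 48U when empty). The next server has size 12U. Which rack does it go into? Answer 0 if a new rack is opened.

Racks with room: rack 1 (23U), rack 4 (15U), rack 5 (21U).
Tightest fit is rack 4 with 15U free.

4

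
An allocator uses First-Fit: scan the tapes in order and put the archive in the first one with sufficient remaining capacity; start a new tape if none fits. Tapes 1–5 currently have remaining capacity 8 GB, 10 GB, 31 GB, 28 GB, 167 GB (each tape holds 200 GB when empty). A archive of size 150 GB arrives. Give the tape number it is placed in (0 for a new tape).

5

Tapes with room: tape 5 (167 GB).
The first with room is tape 5.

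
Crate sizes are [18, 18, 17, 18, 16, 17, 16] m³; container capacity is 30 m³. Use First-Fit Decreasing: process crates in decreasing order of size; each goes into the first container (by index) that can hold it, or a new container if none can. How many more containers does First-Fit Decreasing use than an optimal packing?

0

First-Fit Decreasing: [18] [18] [18] [17] [17] [16] [16] → 7 containers.
7 crates exceed 15 m³ (half the capacity), and no two of those can share a container, so at least 7 containers are needed.
So 7 is already optimal.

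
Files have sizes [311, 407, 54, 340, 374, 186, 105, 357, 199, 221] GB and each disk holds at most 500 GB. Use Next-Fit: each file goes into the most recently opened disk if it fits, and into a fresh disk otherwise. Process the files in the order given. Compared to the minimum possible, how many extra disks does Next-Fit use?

Next-Fit: [311] [407,54] [340] [374] [186,105] [357] [199,221] → 7 disks.
Total size 2554 GB; any packing needs at least ⌈2554/500⌉ = 6 disks.
An optimal packing achieves that bound: [407,54] [374,105] [357] [340] [311,186] [221,199] → 6 disks.
Excess: 7 − 6 = 1.

1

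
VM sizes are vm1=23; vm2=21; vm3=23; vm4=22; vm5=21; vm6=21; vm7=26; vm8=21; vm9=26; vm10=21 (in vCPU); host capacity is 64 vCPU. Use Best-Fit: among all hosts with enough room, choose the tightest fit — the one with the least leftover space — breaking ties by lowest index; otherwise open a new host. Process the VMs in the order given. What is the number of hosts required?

Put vm1 (23 vCPU) in host 1; 41 vCPU remain.
Put vm2 (21 vCPU) in host 1; 20 vCPU remain.
Put vm3 (23 vCPU) in host 2; 41 vCPU remain.
Put vm4 (22 vCPU) in host 2; 19 vCPU remain.
Put vm5 (21 vCPU) in host 3; 43 vCPU remain.
Put vm6 (21 vCPU) in host 3; 22 vCPU remain.
Put vm7 (26 vCPU) in host 4; 38 vCPU remain.
Put vm8 (21 vCPU) in host 3; 1 vCPU remain.
Put vm9 (26 vCPU) in host 4; 12 vCPU remain.
Put vm10 (21 vCPU) in host 5; 43 vCPU remain.

5 hosts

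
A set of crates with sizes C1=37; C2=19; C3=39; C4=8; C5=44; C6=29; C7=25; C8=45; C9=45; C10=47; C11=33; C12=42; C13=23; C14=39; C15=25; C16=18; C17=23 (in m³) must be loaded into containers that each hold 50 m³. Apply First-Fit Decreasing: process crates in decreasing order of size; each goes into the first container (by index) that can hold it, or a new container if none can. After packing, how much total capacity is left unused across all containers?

Sorted descending: 47, 45, 45, 44, 42, 39, 39, 37, 33, 29, 25, 25, 23, 23, 19, 18, 8.
container 1: place 47 m³, 3 m³ left
container 2: place 45 m³, 5 m³ left
container 3: place 45 m³, 5 m³ left
container 4: place 44 m³, 6 m³ left
container 5: place 42 m³, 8 m³ left
container 6: place 39 m³, 11 m³ left
container 7: place 39 m³, 11 m³ left
container 8: place 37 m³, 13 m³ left
container 9: place 33 m³, 17 m³ left
container 10: place 29 m³, 21 m³ left
container 11: place 25 m³, 25 m³ left
container 11: place 25 m³, 0 m³ left
container 12: place 23 m³, 27 m³ left
container 12: place 23 m³, 4 m³ left
container 10: place 19 m³, 2 m³ left
container 13: place 18 m³, 32 m³ left
container 5: place 8 m³, 0 m³ left
13 containers × 50 m³ = 650 m³; used 541 m³; unused 109 m³.

109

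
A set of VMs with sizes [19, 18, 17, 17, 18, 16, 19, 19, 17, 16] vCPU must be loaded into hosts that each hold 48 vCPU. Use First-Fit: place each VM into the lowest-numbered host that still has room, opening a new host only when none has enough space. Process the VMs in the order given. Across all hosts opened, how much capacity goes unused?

64

Put 19 vCPU in host 1; 29 vCPU remain.
Put 18 vCPU in host 1; 11 vCPU remain.
Put 17 vCPU in host 2; 31 vCPU remain.
Put 17 vCPU in host 2; 14 vCPU remain.
Put 18 vCPU in host 3; 30 vCPU remain.
Put 16 vCPU in host 3; 14 vCPU remain.
Put 19 vCPU in host 4; 29 vCPU remain.
Put 19 vCPU in host 4; 10 vCPU remain.
Put 17 vCPU in host 5; 31 vCPU remain.
Put 16 vCPU in host 5; 15 vCPU remain.
5 hosts × 48 vCPU = 240 vCPU; used 176 vCPU; unused 64 vCPU.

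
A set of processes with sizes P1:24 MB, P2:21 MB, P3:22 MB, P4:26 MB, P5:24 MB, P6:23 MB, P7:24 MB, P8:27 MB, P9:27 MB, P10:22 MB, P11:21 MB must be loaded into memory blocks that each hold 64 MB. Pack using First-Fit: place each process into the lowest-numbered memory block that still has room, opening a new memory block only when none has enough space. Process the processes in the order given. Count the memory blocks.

P1 (24 MB) → memory block 1 (remaining 40 MB)
P2 (21 MB) → memory block 1 (remaining 19 MB)
P3 (22 MB) → memory block 2 (remaining 42 MB)
P4 (26 MB) → memory block 2 (remaining 16 MB)
P5 (24 MB) → memory block 3 (remaining 40 MB)
P6 (23 MB) → memory block 3 (remaining 17 MB)
P7 (24 MB) → memory block 4 (remaining 40 MB)
P8 (27 MB) → memory block 4 (remaining 13 MB)
P9 (27 MB) → memory block 5 (remaining 37 MB)
P10 (22 MB) → memory block 5 (remaining 15 MB)
P11 (21 MB) → memory block 6 (remaining 43 MB)

6 memory blocks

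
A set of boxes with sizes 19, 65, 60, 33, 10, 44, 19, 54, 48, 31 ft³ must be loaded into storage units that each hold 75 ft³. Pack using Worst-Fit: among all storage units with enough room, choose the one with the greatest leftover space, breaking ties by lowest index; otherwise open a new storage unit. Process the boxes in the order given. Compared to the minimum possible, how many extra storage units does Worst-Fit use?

Worst-Fit: [19,33,10] [65] [60] [44,19] [54] [48] [31] → 7 storage units.
Total size 383 ft³; any packing needs at least ⌈383/75⌉ = 6 storage units.
An optimal packing achieves that bound: [65,10] [60] [54,19] [48,19] [44,31] [33] → 6 storage units.
Excess: 7 − 6 = 1.

1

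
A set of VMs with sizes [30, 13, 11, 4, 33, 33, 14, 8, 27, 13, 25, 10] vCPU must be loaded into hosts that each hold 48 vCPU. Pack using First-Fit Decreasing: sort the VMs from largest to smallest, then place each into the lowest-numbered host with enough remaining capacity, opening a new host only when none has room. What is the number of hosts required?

Sorted descending: 33, 33, 30, 27, 25, 14, 13, 13, 11, 10, 8, 4.
Put 33 vCPU in host 1; 15 vCPU remain.
Put 33 vCPU in host 2; 15 vCPU remain.
Put 30 vCPU in host 3; 18 vCPU remain.
Put 27 vCPU in host 4; 21 vCPU remain.
Put 25 vCPU in host 5; 23 vCPU remain.
Put 14 vCPU in host 1; 1 vCPU remain.
Put 13 vCPU in host 2; 2 vCPU remain.
Put 13 vCPU in host 3; 5 vCPU remain.
Put 11 vCPU in host 4; 10 vCPU remain.
Put 10 vCPU in host 4; 0 vCPU remain.
Put 8 vCPU in host 5; 15 vCPU remain.
Put 4 vCPU in host 3; 1 vCPU remain.
Final hosts: [33,14] [33,13] [30,13,4] [27,11,10] [25,8].

5 hosts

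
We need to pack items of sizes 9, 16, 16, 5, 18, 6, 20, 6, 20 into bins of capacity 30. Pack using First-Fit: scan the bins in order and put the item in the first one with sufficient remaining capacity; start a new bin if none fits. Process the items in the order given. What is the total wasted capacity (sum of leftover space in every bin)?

Put 9 in bin 1; 21 remain.
Put 16 in bin 1; 5 remain.
Put 16 in bin 2; 14 remain.
Put 5 in bin 1; 0 remain.
Put 18 in bin 3; 12 remain.
Put 6 in bin 2; 8 remain.
Put 20 in bin 4; 10 remain.
Put 6 in bin 2; 2 remain.
Put 20 in bin 5; 10 remain.
5 bins × 30 = 150; used 116; unused 34.

34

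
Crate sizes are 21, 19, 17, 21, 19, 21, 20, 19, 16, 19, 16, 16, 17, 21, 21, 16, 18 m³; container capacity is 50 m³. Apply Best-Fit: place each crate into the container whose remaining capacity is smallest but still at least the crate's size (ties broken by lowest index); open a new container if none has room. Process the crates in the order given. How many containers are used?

Put 21 m³ in container 1; 29 m³ remain.
Put 19 m³ in container 1; 10 m³ remain.
Put 17 m³ in container 2; 33 m³ remain.
Put 21 m³ in container 2; 12 m³ remain.
Put 19 m³ in container 3; 31 m³ remain.
Put 21 m³ in container 3; 10 m³ remain.
Put 20 m³ in container 4; 30 m³ remain.
Put 19 m³ in container 4; 11 m³ remain.
Put 16 m³ in container 5; 34 m³ remain.
Put 19 m³ in container 5; 15 m³ remain.
Put 16 m³ in container 6; 34 m³ remain.
Put 16 m³ in container 6; 18 m³ remain.
Put 17 m³ in container 6; 1 m³ remain.
Put 21 m³ in container 7; 29 m³ remain.
Put 21 m³ in container 7; 8 m³ remain.
Put 16 m³ in container 8; 34 m³ remain.
Put 18 m³ in container 8; 16 m³ remain.
Final containers: [21,19] [17,21] [19,21] [20,19] [16,19] [16,16,17] [21,21] [16,18].

8 containers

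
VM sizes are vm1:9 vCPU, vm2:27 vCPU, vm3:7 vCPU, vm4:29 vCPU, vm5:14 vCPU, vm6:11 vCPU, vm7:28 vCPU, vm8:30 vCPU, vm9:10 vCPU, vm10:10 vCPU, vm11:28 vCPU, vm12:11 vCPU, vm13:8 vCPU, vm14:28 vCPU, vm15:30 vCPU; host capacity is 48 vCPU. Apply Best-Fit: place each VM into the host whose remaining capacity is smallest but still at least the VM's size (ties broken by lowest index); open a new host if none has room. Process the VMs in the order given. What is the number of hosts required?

7 hosts

vm1 (9 vCPU) → host 1 (remaining 39 vCPU)
vm2 (27 vCPU) → host 1 (remaining 12 vCPU)
vm3 (7 vCPU) → host 1 (remaining 5 vCPU)
vm4 (29 vCPU) → host 2 (remaining 19 vCPU)
vm5 (14 vCPU) → host 2 (remaining 5 vCPU)
vm6 (11 vCPU) → host 3 (remaining 37 vCPU)
vm7 (28 vCPU) → host 3 (remaining 9 vCPU)
vm8 (30 vCPU) → host 4 (remaining 18 vCPU)
vm9 (10 vCPU) → host 4 (remaining 8 vCPU)
vm10 (10 vCPU) → host 5 (remaining 38 vCPU)
vm11 (28 vCPU) → host 5 (remaining 10 vCPU)
vm12 (11 vCPU) → host 6 (remaining 37 vCPU)
vm13 (8 vCPU) → host 4 (remaining 0 vCPU)
vm14 (28 vCPU) → host 6 (remaining 9 vCPU)
vm15 (30 vCPU) → host 7 (remaining 18 vCPU)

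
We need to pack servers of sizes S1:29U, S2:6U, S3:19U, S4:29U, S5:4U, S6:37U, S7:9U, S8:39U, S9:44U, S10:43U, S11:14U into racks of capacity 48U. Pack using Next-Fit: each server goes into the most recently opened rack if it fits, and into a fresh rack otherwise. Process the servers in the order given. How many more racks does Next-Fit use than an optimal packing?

1

Next-Fit: [29,6] [19,29] [4,37] [9,39] [44] [43] [14] → 7 racks.
Total size 273U; any packing needs at least ⌈273/48⌉ = 6 racks.
An optimal packing achieves that bound: [44,4] [43] [39,9] [37,6] [29,19] [29,14] → 6 racks.
Excess: 7 − 6 = 1.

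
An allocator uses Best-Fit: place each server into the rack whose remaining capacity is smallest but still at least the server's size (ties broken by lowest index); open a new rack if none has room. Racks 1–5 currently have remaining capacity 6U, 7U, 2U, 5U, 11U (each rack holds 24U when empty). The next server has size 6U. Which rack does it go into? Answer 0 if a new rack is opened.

1

Racks with room: rack 1 (6U), rack 2 (7U), rack 5 (11U).
Tightest fit is rack 1 with 6U free.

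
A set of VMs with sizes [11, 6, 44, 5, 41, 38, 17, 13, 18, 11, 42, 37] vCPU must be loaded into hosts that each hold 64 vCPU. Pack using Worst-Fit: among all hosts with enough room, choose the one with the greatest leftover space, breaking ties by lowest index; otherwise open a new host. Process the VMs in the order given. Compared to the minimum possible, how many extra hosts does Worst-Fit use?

Worst-Fit: [11,6,44] [5,41,13] [38,17] [18,11] [42] [37] → 6 hosts.
Total size 283 vCPU; any packing needs at least ⌈283/64⌉ = 5 hosts.
An optimal packing achieves that bound: [44,18] [42,17,5] [41,13,6] [38,11,11] [37] → 5 hosts.
Excess: 6 − 5 = 1.

1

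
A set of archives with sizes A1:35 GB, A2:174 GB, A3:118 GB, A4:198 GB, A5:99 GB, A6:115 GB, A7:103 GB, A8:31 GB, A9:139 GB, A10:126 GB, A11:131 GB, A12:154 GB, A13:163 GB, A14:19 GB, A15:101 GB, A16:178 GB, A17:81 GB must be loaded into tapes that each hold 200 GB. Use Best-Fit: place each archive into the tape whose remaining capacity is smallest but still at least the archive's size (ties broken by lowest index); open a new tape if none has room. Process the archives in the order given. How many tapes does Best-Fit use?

12 tapes

A1 (35 GB) → tape 1 (remaining 165 GB)
A2 (174 GB) → tape 2 (remaining 26 GB)
A3 (118 GB) → tape 1 (remaining 47 GB)
A4 (198 GB) → tape 3 (remaining 2 GB)
A5 (99 GB) → tape 4 (remaining 101 GB)
A6 (115 GB) → tape 5 (remaining 85 GB)
A7 (103 GB) → tape 6 (remaining 97 GB)
A8 (31 GB) → tape 1 (remaining 16 GB)
A9 (139 GB) → tape 7 (remaining 61 GB)
A10 (126 GB) → tape 8 (remaining 74 GB)
A11 (131 GB) → tape 9 (remaining 69 GB)
A12 (154 GB) → tape 10 (remaining 46 GB)
A13 (163 GB) → tape 11 (remaining 37 GB)
A14 (19 GB) → tape 2 (remaining 7 GB)
A15 (101 GB) → tape 4 (remaining 0 GB)
A16 (178 GB) → tape 12 (remaining 22 GB)
A17 (81 GB) → tape 5 (remaining 4 GB)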